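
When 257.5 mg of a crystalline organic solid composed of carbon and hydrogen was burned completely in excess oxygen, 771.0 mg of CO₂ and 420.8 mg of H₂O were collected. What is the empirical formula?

mol C = 0.7710 g CO₂ ÷ 44.009 g/mol = 0.017519 mol
mol H = 2 × 0.4208 g H₂O ÷ 18.015 g/mol = 0.046717 mol
Divide by the smallest (0.017519 mol): C 1.000, H 2.667
Multiplying each by 3 gives whole numbers: C 3.00, H 8.00

C3H8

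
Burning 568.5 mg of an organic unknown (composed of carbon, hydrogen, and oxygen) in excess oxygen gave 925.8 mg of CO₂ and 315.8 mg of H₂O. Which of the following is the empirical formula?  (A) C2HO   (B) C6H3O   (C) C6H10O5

(C) C6H10O5

mol C = 0.9258 g CO₂ ÷ 44.009 g/mol = 0.021037 mol
mol H = 2 × 0.3158 g H₂O ÷ 18.015 g/mol = 0.035060 mol
mass O = 0.5685 − (0.25267 + 0.035340) = 0.28049 g → mol O = 0.28049 ÷ 15.999 = 0.017532 mol
Divide by the smallest (0.017532 mol): C 1.200, H 2.000, O 1.000
Multiplying each by 5 gives whole numbers: C 6.00, H 10.00, O 5.00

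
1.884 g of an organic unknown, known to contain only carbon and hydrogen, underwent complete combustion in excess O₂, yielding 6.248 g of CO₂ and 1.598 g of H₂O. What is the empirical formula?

mol C = 6.248 g CO₂ ÷ 44.009 g/mol = 0.14197 mol
mol H = 2 × 1.598 g H₂O ÷ 18.015 g/mol = 0.17741 mol
Divide by the smallest (0.14197 mol): C 1.000, H 1.250
Multiplying each by 4 gives whole numbers: C 4.00, H 5.00

C4H5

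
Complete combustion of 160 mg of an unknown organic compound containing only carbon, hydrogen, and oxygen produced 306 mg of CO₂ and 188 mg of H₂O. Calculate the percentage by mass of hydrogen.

13.1%

mol C = 0.306 g CO₂ ÷ 44.009 g/mol = 0.006953 mol
mol H = 2 × 0.188 g H₂O ÷ 18.015 g/mol = 0.02087 mol
mass O = 0.160 − (0.08351 + 0.02104) = 0.05545 g → mol O = 0.05545 ÷ 15.999 = 0.003466 mol
mass % H = 0.02104 g ÷ 0.160 g × 100%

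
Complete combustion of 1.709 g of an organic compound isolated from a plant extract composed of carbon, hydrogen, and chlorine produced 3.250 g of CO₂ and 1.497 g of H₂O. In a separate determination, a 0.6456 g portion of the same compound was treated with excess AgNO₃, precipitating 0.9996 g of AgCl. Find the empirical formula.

mol C = 3.250 g CO₂ ÷ 44.009 g/mol = 0.073849 mol
mol H = 2 × 1.497 g H₂O ÷ 18.015 g/mol = 0.16619 mol
From the AgCl data: mol Cl per gram of compound = (0.9996 ÷ 143.318) ÷ 0.6456 = 0.010803 mol/g, so in the 1.709 g combustion sample mol Cl = 0.018463 mol
Divide by the smallest (0.018463 mol): C 4.000, H 9.001, Cl 1.000

C4H9Cl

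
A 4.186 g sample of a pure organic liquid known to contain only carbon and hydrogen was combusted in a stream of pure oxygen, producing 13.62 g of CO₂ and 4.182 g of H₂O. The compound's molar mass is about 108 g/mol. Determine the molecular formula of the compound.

mol C = 13.62 g CO₂ ÷ 44.009 g/mol = 0.30948 mol
mol H = 2 × 4.182 g H₂O ÷ 18.015 g/mol = 0.46428 mol
Divide by the smallest (0.30948 mol): C 1.000, H 1.500
Multiplying each by 2 gives whole numbers: C 2.00, H 3.00
Empirical formula: C2H3
Empirical-formula mass = 27.05 g/mol; 108 ÷ 27.05 ≈ 4, so the molecular formula is C8H12.

C8H12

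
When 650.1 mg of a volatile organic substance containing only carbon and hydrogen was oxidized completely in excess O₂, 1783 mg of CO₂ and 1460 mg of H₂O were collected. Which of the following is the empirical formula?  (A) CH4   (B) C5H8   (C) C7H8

mol C = 1.783 g CO₂ ÷ 44.009 g/mol = 0.040514 mol
mol H = 2 × 1.460 g H₂O ÷ 18.015 g/mol = 0.16209 mol
Divide by the smallest (0.040514 mol): C 1.000, H 4.001

(A) CH4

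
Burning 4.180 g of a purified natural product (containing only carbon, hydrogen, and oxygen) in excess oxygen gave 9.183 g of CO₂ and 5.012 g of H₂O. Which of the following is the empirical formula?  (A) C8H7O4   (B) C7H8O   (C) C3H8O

(C) C3H8O

mol C = 9.183 g CO₂ ÷ 44.009 g/mol = 0.20866 mol
mol H = 2 × 5.012 g H₂O ÷ 18.015 g/mol = 0.55643 mol
mass O = 4.180 − (2.5062 + 0.56088) = 1.1129 g → mol O = 1.1129 ÷ 15.999 = 0.069560 mol
Divide by the smallest (0.069560 mol): C 3.000, H 7.999, O 1.000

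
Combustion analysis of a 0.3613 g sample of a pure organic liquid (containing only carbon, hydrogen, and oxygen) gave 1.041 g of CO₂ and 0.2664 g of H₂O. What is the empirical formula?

mol C = 1.041 g CO₂ ÷ 44.009 g/mol = 0.023654 mol
mol H = 2 × 0.2664 g H₂O ÷ 18.015 g/mol = 0.029575 mol
mass O = 0.3613 − (0.28411 + 0.029812) = 0.047377 g → mol O = 0.047377 ÷ 15.999 = 0.0029612 mol
Divide by the smallest (0.0029612 mol): C 7.988, H 9.988, O 1.000

C8H10O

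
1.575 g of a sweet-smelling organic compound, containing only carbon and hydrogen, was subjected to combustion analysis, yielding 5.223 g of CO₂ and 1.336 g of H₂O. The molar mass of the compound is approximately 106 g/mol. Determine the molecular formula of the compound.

mol C = 5.223 g CO₂ ÷ 44.009 g/mol = 0.11868 mol
mol H = 2 × 1.336 g H₂O ÷ 18.015 g/mol = 0.14832 mol
Divide by the smallest (0.11868 mol): C 1.000, H 1.250
Multiplying each by 4 gives whole numbers: C 4.00, H 5.00
Empirical formula: C4H5
Empirical-formula mass = 53.08 g/mol; 106 ÷ 53.08 ≈ 2, so the molecular formula is C8H10.

C8H10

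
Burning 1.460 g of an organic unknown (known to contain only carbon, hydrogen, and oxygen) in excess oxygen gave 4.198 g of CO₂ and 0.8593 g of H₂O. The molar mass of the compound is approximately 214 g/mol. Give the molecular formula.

mol C = 4.198 g CO₂ ÷ 44.009 g/mol = 0.095390 mol
mol H = 2 × 0.8593 g H₂O ÷ 18.015 g/mol = 0.095398 mol
mass O = 1.460 − (1.1457 + 0.096161) = 0.21811 g → mol O = 0.21811 ÷ 15.999 = 0.013633 mol
Divide by the smallest (0.013633 mol): C 6.997, H 6.998, O 1.000
Empirical formula: C7H7O
Empirical-formula mass = 107.13 g/mol; 214 ÷ 107.13 ≈ 2, so the molecular formula is C14H14O2.

C14H14O2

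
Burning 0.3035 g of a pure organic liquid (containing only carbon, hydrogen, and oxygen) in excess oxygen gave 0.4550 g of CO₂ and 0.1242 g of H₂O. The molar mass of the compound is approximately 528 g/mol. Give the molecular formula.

C18H24O18

mol C = 0.4550 g CO₂ ÷ 44.009 g/mol = 0.010339 mol
mol H = 2 × 0.1242 g H₂O ÷ 18.015 g/mol = 0.013789 mol
mass O = 0.3035 − (0.12418 + 0.013899) = 0.16542 g → mol O = 0.16542 ÷ 15.999 = 0.010340 mol
Divide by the smallest (0.010339 mol): C 1.000, H 1.334, O 1.000
Multiplying each by 3 gives whole numbers: C 3.00, H 4.00, O 3.00
Empirical formula: C3H4O3
Empirical-formula mass = 88.06 g/mol; 528 ÷ 88.06 ≈ 6, so the molecular formula is C18H24O18.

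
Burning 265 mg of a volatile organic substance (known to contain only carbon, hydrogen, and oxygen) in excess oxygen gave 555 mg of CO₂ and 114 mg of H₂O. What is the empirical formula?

C2H2O

mol C = 0.555 g CO₂ ÷ 44.009 g/mol = 0.01261 mol
mol H = 2 × 0.114 g H₂O ÷ 18.015 g/mol = 0.01266 mol
mass O = 0.265 − (0.1515 + 0.01276) = 0.1008 g → mol O = 0.1008 ÷ 15.999 = 0.006299 mol
Divide by the smallest (0.006299 mol): C 2.002, H 2.009, O 1.000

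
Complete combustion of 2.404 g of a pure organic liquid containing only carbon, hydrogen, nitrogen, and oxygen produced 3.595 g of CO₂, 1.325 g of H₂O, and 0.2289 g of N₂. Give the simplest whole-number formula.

mol C = 3.595 g CO₂ ÷ 44.009 g/mol = 0.081688 mol
mol H = 2 × 1.325 g H₂O ÷ 18.015 g/mol = 0.14710 mol
mol N = 2 × 0.2289 g N₂ ÷ 28.014 g/mol = 0.016342 mol
mass O = 2.404 − (0.98115 + 0.14828 + 0.22890) = 1.0457 g → mol O = 1.0457 ÷ 15.999 = 0.065359 mol
Divide by the smallest (0.016342 mol): C 4.999, H 9.001, N 1.000, O 3.999

C5H9NO4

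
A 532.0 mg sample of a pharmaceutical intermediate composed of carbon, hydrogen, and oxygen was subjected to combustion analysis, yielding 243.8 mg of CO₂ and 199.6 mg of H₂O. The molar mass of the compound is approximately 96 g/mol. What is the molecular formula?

mol C = 0.2438 g CO₂ ÷ 44.009 g/mol = 0.0055398 mol
mol H = 2 × 0.1996 g H₂O ÷ 18.015 g/mol = 0.022159 mol
mass O = 0.5320 − (0.066538 + 0.022337) = 0.44313 g → mol O = 0.44313 ÷ 15.999 = 0.027697 mol
Divide by the smallest (0.0055398 mol): C 1.000, H 4.000, O 5.000
Empirical formula: CH4O5
Empirical-formula mass = 96.04 g/mol; 96 ÷ 96.04 ≈ 1, so the molecular formula is CH4O5.

CH4O5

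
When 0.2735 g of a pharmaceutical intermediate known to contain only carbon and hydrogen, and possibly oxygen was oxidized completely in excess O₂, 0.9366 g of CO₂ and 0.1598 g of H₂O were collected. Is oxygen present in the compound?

no

mol C = 0.9366 g CO₂ ÷ 44.009 g/mol = 0.021282 mol
mol H = 2 × 0.1598 g H₂O ÷ 18.015 g/mol = 0.017741 mol
C and H together account for 0.27350 g — essentially the entire 0.2735 g sample — so the compound contains no oxygen.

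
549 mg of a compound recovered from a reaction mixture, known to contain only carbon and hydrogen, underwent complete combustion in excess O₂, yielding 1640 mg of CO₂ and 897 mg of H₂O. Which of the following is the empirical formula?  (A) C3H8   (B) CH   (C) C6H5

mol C = 1.64 g CO₂ ÷ 44.009 g/mol = 0.03727 mol
mol H = 2 × 0.897 g H₂O ÷ 18.015 g/mol = 0.09958 mol
Divide by the smallest (0.03727 mol): C 1.000, H 2.672
Multiplying each by 3 gives whole numbers: C 3.00, H 8.02

(A) C3H8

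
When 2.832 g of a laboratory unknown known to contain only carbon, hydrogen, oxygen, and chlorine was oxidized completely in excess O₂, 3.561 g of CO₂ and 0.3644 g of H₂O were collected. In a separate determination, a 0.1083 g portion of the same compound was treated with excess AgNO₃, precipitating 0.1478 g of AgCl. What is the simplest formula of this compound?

C6H3Cl2O4

mol C = 3.561 g CO₂ ÷ 44.009 g/mol = 0.080915 mol
mol H = 2 × 0.3644 g H₂O ÷ 18.015 g/mol = 0.040455 mol
From the AgCl data: mol Cl per gram of compound = (0.1478 ÷ 143.318) ÷ 0.1083 = 0.0095224 mol/g, so in the 2.832 g combustion sample mol Cl = 0.026967 mol
mass O = 2.832 − (0.97187 + 0.040779 + 0.95599) = 0.86335 g → mol O = 0.86335 ÷ 15.999 = 0.053963 mol
Divide by the smallest (0.026967 mol): C 3.000, H 1.500, Cl 1.000, O 2.001
Multiplying each by 2 gives whole numbers: C 6.00, H 3.00, Cl 2.00, O 4.00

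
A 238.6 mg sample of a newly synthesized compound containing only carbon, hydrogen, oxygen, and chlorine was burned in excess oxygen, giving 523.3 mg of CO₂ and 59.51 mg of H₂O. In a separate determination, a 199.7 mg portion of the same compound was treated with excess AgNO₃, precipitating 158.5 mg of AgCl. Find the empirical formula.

C9H5ClO2

mol C = 0.5233 g CO₂ ÷ 44.009 g/mol = 0.011891 mol
mol H = 2 × 0.05951 g H₂O ÷ 18.015 g/mol = 0.0066067 mol
From the AgCl data: mol Cl per gram of compound = (0.1585 ÷ 143.318) ÷ 0.1997 = 0.0055380 mol/g, so in the 0.2386 g combustion sample mol Cl = 0.0013214 mol
mass O = 0.2386 − (0.14282 + 0.0066596 + 0.046842) = 0.042278 g → mol O = 0.042278 ÷ 15.999 = 0.0026426 mol
Divide by the smallest (0.0013214 mol): C 8.999, H 5.000, Cl 1.000, O 2.000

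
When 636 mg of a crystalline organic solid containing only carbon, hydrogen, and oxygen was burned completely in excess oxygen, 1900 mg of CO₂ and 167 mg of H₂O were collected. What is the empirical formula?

C7H3O

mol C = 1.90 g CO₂ ÷ 44.009 g/mol = 0.04317 mol
mol H = 2 × 0.167 g H₂O ÷ 18.015 g/mol = 0.01854 mol
mass O = 0.636 − (0.5186 + 0.01869) = 0.09876 g → mol O = 0.09876 ÷ 15.999 = 0.006173 mol
Divide by the smallest (0.006173 mol): C 6.994, H 3.003, O 1.000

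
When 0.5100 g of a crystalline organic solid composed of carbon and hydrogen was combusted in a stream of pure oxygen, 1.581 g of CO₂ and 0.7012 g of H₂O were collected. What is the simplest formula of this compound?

mol C = 1.581 g CO₂ ÷ 44.009 g/mol = 0.035924 mol
mol H = 2 × 0.7012 g H₂O ÷ 18.015 g/mol = 0.077846 mol
Divide by the smallest (0.035924 mol): C 1.000, H 2.167
Multiplying each by 6 gives whole numbers: C 6.00, H 13.00

C6H13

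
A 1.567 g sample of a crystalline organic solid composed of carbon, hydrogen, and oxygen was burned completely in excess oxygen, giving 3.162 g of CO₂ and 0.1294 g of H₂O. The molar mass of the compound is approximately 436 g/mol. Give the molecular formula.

mol C = 3.162 g CO₂ ÷ 44.009 g/mol = 0.071849 mol
mol H = 2 × 0.1294 g H₂O ÷ 18.015 g/mol = 0.014366 mol
mass O = 1.567 − (0.86298 + 0.014481) = 0.68954 g → mol O = 0.68954 ÷ 15.999 = 0.043099 mol
Divide by the smallest (0.014366 mol): C 5.001, H 1.000, O 3.000
Empirical formula: C5HO3
Empirical-formula mass = 109.06 g/mol; 436 ÷ 109.06 ≈ 4, so the molecular formula is C20H4O12.

C20H4O12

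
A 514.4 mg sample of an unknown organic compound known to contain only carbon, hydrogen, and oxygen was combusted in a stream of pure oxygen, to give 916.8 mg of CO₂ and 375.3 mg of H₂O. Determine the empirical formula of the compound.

mol C = 0.9168 g CO₂ ÷ 44.009 g/mol = 0.020832 mol
mol H = 2 × 0.3753 g H₂O ÷ 18.015 g/mol = 0.041665 mol
mass O = 0.5144 − (0.25021 + 0.041999) = 0.22219 g → mol O = 0.22219 ÷ 15.999 = 0.013888 mol
Divide by the smallest (0.013888 mol): C 1.500, H 3.000, O 1.000
Multiplying each by 2 gives whole numbers: C 3.00, H 6.00, O 2.00

C3H6O2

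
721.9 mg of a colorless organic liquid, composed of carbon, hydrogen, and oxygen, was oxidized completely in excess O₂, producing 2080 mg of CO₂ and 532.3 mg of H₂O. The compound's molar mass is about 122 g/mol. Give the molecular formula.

mol C = 2.080 g CO₂ ÷ 44.009 g/mol = 0.047263 mol
mol H = 2 × 0.5323 g H₂O ÷ 18.015 g/mol = 0.059095 mol
mass O = 0.7219 − (0.56768 + 0.059568) = 0.094655 g → mol O = 0.094655 ÷ 15.999 = 0.0059163 mol
Divide by the smallest (0.0059163 mol): C 7.989, H 9.988, O 1.000
Empirical formula: C8H10O
Empirical-formula mass = 122.17 g/mol; 122 ÷ 122.17 ≈ 1, so the molecular formula is C8H10O.

C8H10O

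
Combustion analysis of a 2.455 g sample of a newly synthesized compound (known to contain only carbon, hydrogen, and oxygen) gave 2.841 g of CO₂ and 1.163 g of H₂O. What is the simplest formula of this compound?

mol C = 2.841 g CO₂ ÷ 44.009 g/mol = 0.064555 mol
mol H = 2 × 1.163 g H₂O ÷ 18.015 g/mol = 0.12911 mol
mass O = 2.455 − (0.77537 + 0.13015) = 1.5495 g → mol O = 1.5495 ÷ 15.999 = 0.096849 mol
Divide by the smallest (0.064555 mol): C 1.000, H 2.000, O 1.500
Multiplying each by 2 gives whole numbers: C 2.00, H 4.00, O 3.00

C2H4O3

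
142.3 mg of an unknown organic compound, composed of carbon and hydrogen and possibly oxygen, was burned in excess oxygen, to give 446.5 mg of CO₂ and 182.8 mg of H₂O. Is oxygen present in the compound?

mol C = 0.4465 g CO₂ ÷ 44.009 g/mol = 0.010146 mol
mol H = 2 × 0.1828 g H₂O ÷ 18.015 g/mol = 0.020294 mol
C and H together account for 0.14232 g — essentially the entire 0.1423 g sample — so the compound contains no oxygen.

no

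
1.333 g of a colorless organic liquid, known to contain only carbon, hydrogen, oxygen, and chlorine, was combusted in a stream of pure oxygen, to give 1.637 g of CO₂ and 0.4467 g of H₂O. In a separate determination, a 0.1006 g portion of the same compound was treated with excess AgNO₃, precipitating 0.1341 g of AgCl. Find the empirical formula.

mol C = 1.637 g CO₂ ÷ 44.009 g/mol = 0.037197 mol
mol H = 2 × 0.4467 g H₂O ÷ 18.015 g/mol = 0.049592 mol
From the AgCl data: mol Cl per gram of compound = (0.1341 ÷ 143.318) ÷ 0.1006 = 0.0093010 mol/g, so in the 1.333 g combustion sample mol Cl = 0.012398 mol
mass O = 1.333 − (0.44677 + 0.049989 + 0.43952) = 0.39672 g → mol O = 0.39672 ÷ 15.999 = 0.024797 mol
Divide by the smallest (0.012398 mol): C 3.000, H 4.000, Cl 1.000, O 2.000

C3H4ClO2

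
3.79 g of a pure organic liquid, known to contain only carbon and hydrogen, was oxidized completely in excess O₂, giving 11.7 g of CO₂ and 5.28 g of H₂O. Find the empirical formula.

mol C = 11.7 g CO₂ ÷ 44.009 g/mol = 0.2659 mol
mol H = 2 × 5.28 g H₂O ÷ 18.015 g/mol = 0.5862 mol
Divide by the smallest (0.2659 mol): C 1.000, H 2.205
Multiplying each by 5 gives whole numbers: C 5.00, H 11.02

C5H11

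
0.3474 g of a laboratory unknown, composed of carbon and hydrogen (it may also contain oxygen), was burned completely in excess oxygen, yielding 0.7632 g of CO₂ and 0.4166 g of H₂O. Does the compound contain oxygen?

yes

mol C = 0.7632 g CO₂ ÷ 44.009 g/mol = 0.017342 mol
mol H = 2 × 0.4166 g H₂O ÷ 18.015 g/mol = 0.046250 mol
C and H account for only 0.25491 g of the 0.3474 g sample; the remaining 0.092486 g must be oxygen.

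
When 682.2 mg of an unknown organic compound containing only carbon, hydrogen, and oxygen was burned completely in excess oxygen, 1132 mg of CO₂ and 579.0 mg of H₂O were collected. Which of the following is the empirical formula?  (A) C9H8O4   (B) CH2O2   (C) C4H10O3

(C) C4H10O3

mol C = 1.132 g CO₂ ÷ 44.009 g/mol = 0.025722 mol
mol H = 2 × 0.5790 g H₂O ÷ 18.015 g/mol = 0.064280 mol
mass O = 0.6822 − (0.30895 + 0.064794) = 0.30846 g → mol O = 0.30846 ÷ 15.999 = 0.019280 mol
Divide by the smallest (0.019280 mol): C 1.334, H 3.334, O 1.000
Multiplying each by 3 gives whole numbers: C 4.00, H 10.00, O 3.00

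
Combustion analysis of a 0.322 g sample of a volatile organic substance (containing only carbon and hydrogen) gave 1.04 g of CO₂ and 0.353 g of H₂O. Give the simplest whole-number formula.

mol C = 1.04 g CO₂ ÷ 44.009 g/mol = 0.02363 mol
mol H = 2 × 0.353 g H₂O ÷ 18.015 g/mol = 0.03919 mol
Divide by the smallest (0.02363 mol): C 1.000, H 1.658
Multiplying each by 3 gives whole numbers: C 3.00, H 4.98

C3H5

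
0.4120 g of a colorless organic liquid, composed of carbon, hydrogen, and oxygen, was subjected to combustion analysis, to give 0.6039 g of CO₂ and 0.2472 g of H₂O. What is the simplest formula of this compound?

mol C = 0.6039 g CO₂ ÷ 44.009 g/mol = 0.013722 mol
mol H = 2 × 0.2472 g H₂O ÷ 18.015 g/mol = 0.027444 mol
mass O = 0.4120 − (0.16482 + 0.027663) = 0.21952 g → mol O = 0.21952 ÷ 15.999 = 0.013721 mol
Divide by the smallest (0.013721 mol): C 1.000, H 2.000, O 1.000

CH2O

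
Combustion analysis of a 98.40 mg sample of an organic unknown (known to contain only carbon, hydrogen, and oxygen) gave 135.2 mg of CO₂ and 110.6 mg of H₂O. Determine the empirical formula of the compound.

CH4O

mol C = 0.1352 g CO₂ ÷ 44.009 g/mol = 0.0030721 mol
mol H = 2 × 0.1106 g H₂O ÷ 18.015 g/mol = 0.012279 mol
mass O = 0.09840 − (0.036899 + 0.012377) = 0.049124 g → mol O = 0.049124 ÷ 15.999 = 0.0030705 mol
Divide by the smallest (0.0030705 mol): C 1.001, H 3.999, O 1.000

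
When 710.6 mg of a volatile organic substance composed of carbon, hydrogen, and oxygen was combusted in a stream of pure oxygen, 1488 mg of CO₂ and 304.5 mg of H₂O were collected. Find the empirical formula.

C2H2O

mol C = 1.488 g CO₂ ÷ 44.009 g/mol = 0.033811 mol
mol H = 2 × 0.3045 g H₂O ÷ 18.015 g/mol = 0.033805 mol
mass O = 0.7106 − (0.40611 + 0.034076) = 0.27042 g → mol O = 0.27042 ÷ 15.999 = 0.016902 mol
Divide by the smallest (0.016902 mol): C 2.000, H 2.000, O 1.000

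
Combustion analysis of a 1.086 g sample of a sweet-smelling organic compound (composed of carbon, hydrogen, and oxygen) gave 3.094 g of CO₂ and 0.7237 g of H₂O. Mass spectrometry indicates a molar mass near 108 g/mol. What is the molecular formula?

C7H8O

mol C = 3.094 g CO₂ ÷ 44.009 g/mol = 0.070304 mol
mol H = 2 × 0.7237 g H₂O ÷ 18.015 g/mol = 0.080344 mol
mass O = 1.086 − (0.84442 + 0.080987) = 0.16059 g → mol O = 0.16059 ÷ 15.999 = 0.010038 mol
Divide by the smallest (0.010038 mol): C 7.004, H 8.004, O 1.000
Empirical formula: C7H8O
Empirical-formula mass = 108.14 g/mol; 108 ÷ 108.14 ≈ 1, so the molecular formula is C7H8O.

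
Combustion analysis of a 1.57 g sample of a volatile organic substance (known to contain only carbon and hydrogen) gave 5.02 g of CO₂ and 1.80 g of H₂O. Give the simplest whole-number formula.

C4H7

mol C = 5.02 g CO₂ ÷ 44.009 g/mol = 0.1141 mol
mol H = 2 × 1.80 g H₂O ÷ 18.015 g/mol = 0.1998 mol
Divide by the smallest (0.1141 mol): C 1.000, H 1.752
Multiplying each by 4 gives whole numbers: C 4.00, H 7.01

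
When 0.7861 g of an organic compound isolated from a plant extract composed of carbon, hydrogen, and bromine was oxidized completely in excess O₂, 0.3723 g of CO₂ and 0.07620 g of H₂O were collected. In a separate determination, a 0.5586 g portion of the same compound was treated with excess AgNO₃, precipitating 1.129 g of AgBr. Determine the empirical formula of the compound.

mol C = 0.3723 g CO₂ ÷ 44.009 g/mol = 0.0084596 mol
mol H = 2 × 0.07620 g H₂O ÷ 18.015 g/mol = 0.0084596 mol
From the AgBr data: mol Br per gram of compound = (1.129 ÷ 187.772) ÷ 0.5586 = 0.010764 mol/g, so in the 0.7861 g combustion sample mol Br = 0.0084614 mol
Divide by the smallest (0.0084596 mol): C 1.000, H 1.000, Br 1.000

CHBr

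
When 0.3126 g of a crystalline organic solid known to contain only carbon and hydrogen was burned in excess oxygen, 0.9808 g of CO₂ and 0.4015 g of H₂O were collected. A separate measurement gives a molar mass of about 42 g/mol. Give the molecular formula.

C3H6

mol C = 0.9808 g CO₂ ÷ 44.009 g/mol = 0.022286 mol
mol H = 2 × 0.4015 g H₂O ÷ 18.015 g/mol = 0.044574 mol
Divide by the smallest (0.022286 mol): C 1.000, H 2.000
Empirical formula: CH2
Empirical-formula mass = 14.03 g/mol; 42 ÷ 14.03 ≈ 3, so the molecular formula is C3H6.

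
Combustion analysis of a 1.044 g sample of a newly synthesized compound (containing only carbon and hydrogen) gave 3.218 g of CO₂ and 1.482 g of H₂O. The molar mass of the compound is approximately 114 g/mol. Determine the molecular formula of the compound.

mol C = 3.218 g CO₂ ÷ 44.009 g/mol = 0.073121 mol
mol H = 2 × 1.482 g H₂O ÷ 18.015 g/mol = 0.16453 mol
Divide by the smallest (0.073121 mol): C 1.000, H 2.250
Multiplying each by 4 gives whole numbers: C 4.00, H 9.00
Empirical formula: C4H9
Empirical-formula mass = 57.12 g/mol; 114 ÷ 57.12 ≈ 2, so the molecular formula is C8H18.

C8H18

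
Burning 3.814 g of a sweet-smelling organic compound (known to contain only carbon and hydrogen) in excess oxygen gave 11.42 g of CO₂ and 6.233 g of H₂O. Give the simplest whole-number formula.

mol C = 11.42 g CO₂ ÷ 44.009 g/mol = 0.25949 mol
mol H = 2 × 6.233 g H₂O ÷ 18.015 g/mol = 0.69198 mol
Divide by the smallest (0.25949 mol): C 1.000, H 2.667
Multiplying each by 3 gives whole numbers: C 3.00, H 8.00

C3H8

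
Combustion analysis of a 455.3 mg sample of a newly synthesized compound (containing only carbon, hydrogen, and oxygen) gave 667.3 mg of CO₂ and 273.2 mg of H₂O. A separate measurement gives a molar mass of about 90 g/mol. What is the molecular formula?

C3H6O3

mol C = 0.6673 g CO₂ ÷ 44.009 g/mol = 0.015163 mol
mol H = 2 × 0.2732 g H₂O ÷ 18.015 g/mol = 0.030330 mol
mass O = 0.4553 − (0.18212 + 0.030573) = 0.24261 g → mol O = 0.24261 ÷ 15.999 = 0.015164 mol
Divide by the smallest (0.015163 mol): C 1.000, H 2.000, O 1.000
Empirical formula: CH2O
Empirical-formula mass = 30.03 g/mol; 90 ÷ 30.03 ≈ 3, so the molecular formula is C3H6O3.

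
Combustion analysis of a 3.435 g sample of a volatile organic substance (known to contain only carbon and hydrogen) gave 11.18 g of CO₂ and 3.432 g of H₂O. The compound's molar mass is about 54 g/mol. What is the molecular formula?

C4H6

mol C = 11.18 g CO₂ ÷ 44.009 g/mol = 0.25404 mol
mol H = 2 × 3.432 g H₂O ÷ 18.015 g/mol = 0.38102 mol
Divide by the smallest (0.25404 mol): C 1.000, H 1.500
Multiplying each by 2 gives whole numbers: C 2.00, H 3.00
Empirical formula: C2H3
Empirical-formula mass = 27.05 g/mol; 54 ÷ 27.05 ≈ 2, so the molecular formula is C4H6.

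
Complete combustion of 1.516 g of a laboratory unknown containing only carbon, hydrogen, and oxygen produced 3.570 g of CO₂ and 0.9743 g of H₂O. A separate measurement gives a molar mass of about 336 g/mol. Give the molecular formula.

C18H24O6

mol C = 3.570 g CO₂ ÷ 44.009 g/mol = 0.081120 mol
mol H = 2 × 0.9743 g H₂O ÷ 18.015 g/mol = 0.10817 mol
mass O = 1.516 − (0.97433 + 0.10903) = 0.43264 g → mol O = 0.43264 ÷ 15.999 = 0.027042 mol
Divide by the smallest (0.027042 mol): C 3.000, H 4.000, O 1.000
Empirical formula: C3H4O
Empirical-formula mass = 56.06 g/mol; 336 ÷ 56.06 ≈ 6, so the molecular formula is C18H24O6.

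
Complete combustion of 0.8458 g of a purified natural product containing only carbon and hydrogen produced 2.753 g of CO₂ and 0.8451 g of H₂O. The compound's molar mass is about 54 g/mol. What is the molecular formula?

mol C = 2.753 g CO₂ ÷ 44.009 g/mol = 0.062555 mol
mol H = 2 × 0.8451 g H₂O ÷ 18.015 g/mol = 0.093822 mol
Divide by the smallest (0.062555 mol): C 1.000, H 1.500
Multiplying each by 2 gives whole numbers: C 2.00, H 3.00
Empirical formula: C2H3
Empirical-formula mass = 27.05 g/mol; 54 ÷ 27.05 ≈ 2, so the molecular formula is C4H6.

C4H6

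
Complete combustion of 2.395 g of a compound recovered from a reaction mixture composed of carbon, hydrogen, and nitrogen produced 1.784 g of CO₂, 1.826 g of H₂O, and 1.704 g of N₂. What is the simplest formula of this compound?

CH5N3

mol C = 1.784 g CO₂ ÷ 44.009 g/mol = 0.040537 mol
mol H = 2 × 1.826 g H₂O ÷ 18.015 g/mol = 0.20272 mol
mol N = 2 × 1.704 g N₂ ÷ 28.014 g/mol = 0.12165 mol
Divide by the smallest (0.040537 mol): C 1.000, H 5.001, N 3.001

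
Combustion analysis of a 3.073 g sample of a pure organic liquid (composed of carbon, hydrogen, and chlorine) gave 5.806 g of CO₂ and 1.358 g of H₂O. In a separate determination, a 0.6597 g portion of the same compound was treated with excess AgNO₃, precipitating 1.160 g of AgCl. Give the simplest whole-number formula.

mol C = 5.806 g CO₂ ÷ 44.009 g/mol = 0.13193 mol
mol H = 2 × 1.358 g H₂O ÷ 18.015 g/mol = 0.15076 mol
From the AgCl data: mol Cl per gram of compound = (1.160 ÷ 143.318) ÷ 0.6597 = 0.012269 mol/g, so in the 3.073 g combustion sample mol Cl = 0.037703 mol
Divide by the smallest (0.037703 mol): C 3.499, H 3.999, Cl 1.000
Multiplying each by 2 gives whole numbers: C 7.00, H 8.00, Cl 2.00

C7H8Cl2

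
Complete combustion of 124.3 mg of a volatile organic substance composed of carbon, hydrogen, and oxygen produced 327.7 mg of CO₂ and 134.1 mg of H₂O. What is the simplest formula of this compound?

mol C = 0.3277 g CO₂ ÷ 44.009 g/mol = 0.0074462 mol
mol H = 2 × 0.1341 g H₂O ÷ 18.015 g/mol = 0.014888 mol
mass O = 0.1243 − (0.089436 + 0.015007) = 0.019857 g → mol O = 0.019857 ÷ 15.999 = 0.0012411 mol
Divide by the smallest (0.0012411 mol): C 6.000, H 11.995, O 1.000

C6H12O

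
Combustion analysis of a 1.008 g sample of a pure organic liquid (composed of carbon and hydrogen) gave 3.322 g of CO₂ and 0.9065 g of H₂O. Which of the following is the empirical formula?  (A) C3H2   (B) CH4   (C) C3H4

mol C = 3.322 g CO₂ ÷ 44.009 g/mol = 0.075485 mol
mol H = 2 × 0.9065 g H₂O ÷ 18.015 g/mol = 0.10064 mol
Divide by the smallest (0.075485 mol): C 1.000, H 1.333
Multiplying each by 3 gives whole numbers: C 3.00, H 4.00

(C) C3H4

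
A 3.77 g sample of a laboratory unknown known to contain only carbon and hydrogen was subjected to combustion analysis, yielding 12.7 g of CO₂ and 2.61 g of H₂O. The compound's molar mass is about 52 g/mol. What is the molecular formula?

C4H4

mol C = 12.7 g CO₂ ÷ 44.009 g/mol = 0.2886 mol
mol H = 2 × 2.61 g H₂O ÷ 18.015 g/mol = 0.2898 mol
Divide by the smallest (0.2886 mol): C 1.000, H 1.004
Empirical formula: CH
Empirical-formula mass = 13.02 g/mol; 52 ÷ 13.02 ≈ 4, so the molecular formula is C4H4.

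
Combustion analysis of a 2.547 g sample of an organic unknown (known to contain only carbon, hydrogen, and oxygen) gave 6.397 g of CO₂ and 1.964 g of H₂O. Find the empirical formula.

C4H6O

mol C = 6.397 g CO₂ ÷ 44.009 g/mol = 0.14536 mol
mol H = 2 × 1.964 g H₂O ÷ 18.015 g/mol = 0.21804 mol
mass O = 2.547 − (1.7459 + 0.21978) = 0.58134 g → mol O = 0.58134 ÷ 15.999 = 0.036336 mol
Divide by the smallest (0.036336 mol): C 4.000, H 6.001, O 1.000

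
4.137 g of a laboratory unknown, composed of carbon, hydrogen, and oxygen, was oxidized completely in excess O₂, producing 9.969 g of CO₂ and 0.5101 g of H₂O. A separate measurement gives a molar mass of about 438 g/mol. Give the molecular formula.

mol C = 9.969 g CO₂ ÷ 44.009 g/mol = 0.22652 mol
mol H = 2 × 0.5101 g H₂O ÷ 18.015 g/mol = 0.056631 mol
mass O = 4.137 − (2.7208 + 0.057084) = 1.3592 g → mol O = 1.3592 ÷ 15.999 = 0.084953 mol
Divide by the smallest (0.056631 mol): C 4.000, H 1.000, O 1.500
Multiplying each by 2 gives whole numbers: C 8.00, H 2.00, O 3.00
Empirical formula: C8H2O3
Empirical-formula mass = 146.10 g/mol; 438 ÷ 146.10 ≈ 3, so the molecular formula is C24H6O9.

C24H6O9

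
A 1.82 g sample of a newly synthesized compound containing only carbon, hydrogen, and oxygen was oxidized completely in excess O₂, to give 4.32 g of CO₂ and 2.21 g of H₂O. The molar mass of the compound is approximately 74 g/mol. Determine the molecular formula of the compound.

C4H10O

mol C = 4.32 g CO₂ ÷ 44.009 g/mol = 0.09816 mol
mol H = 2 × 2.21 g H₂O ÷ 18.015 g/mol = 0.2454 mol
mass O = 1.82 − (1.179 + 0.2473) = 0.3937 g → mol O = 0.3937 ÷ 15.999 = 0.02461 mol
Divide by the smallest (0.02461 mol): C 3.989, H 9.971, O 1.000
Empirical formula: C4H10O
Empirical-formula mass = 74.12 g/mol; 74 ÷ 74.12 ≈ 1, so the molecular formula is C4H10O.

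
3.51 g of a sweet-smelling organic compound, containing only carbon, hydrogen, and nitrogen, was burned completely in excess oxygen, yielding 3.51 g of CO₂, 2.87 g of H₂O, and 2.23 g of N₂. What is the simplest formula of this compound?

CH4N2

mol C = 3.51 g CO₂ ÷ 44.009 g/mol = 0.07976 mol
mol H = 2 × 2.87 g H₂O ÷ 18.015 g/mol = 0.3186 mol
mol N = 2 × 2.23 g N₂ ÷ 28.014 g/mol = 0.1592 mol
Divide by the smallest (0.07976 mol): C 1.000, H 3.995, N 1.996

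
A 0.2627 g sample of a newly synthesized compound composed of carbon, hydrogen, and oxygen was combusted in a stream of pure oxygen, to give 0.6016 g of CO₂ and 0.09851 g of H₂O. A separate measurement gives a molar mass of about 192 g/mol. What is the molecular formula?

C10H8O4

mol C = 0.6016 g CO₂ ÷ 44.009 g/mol = 0.013670 mol
mol H = 2 × 0.09851 g H₂O ÷ 18.015 g/mol = 0.010936 mol
mass O = 0.2627 − (0.16419 + 0.011024) = 0.087487 g → mol O = 0.087487 ÷ 15.999 = 0.0054682 mol
Divide by the smallest (0.0054682 mol): C 2.500, H 2.000, O 1.000
Multiplying each by 2 gives whole numbers: C 5.00, H 4.00, O 2.00
Empirical formula: C5H4O2
Empirical-formula mass = 96.08 g/mol; 192 ÷ 96.08 ≈ 2, so the molecular formula is C10H8O4.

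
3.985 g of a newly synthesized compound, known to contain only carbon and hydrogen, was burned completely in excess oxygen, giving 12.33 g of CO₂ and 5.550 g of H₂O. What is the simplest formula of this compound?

C5H11

mol C = 12.33 g CO₂ ÷ 44.009 g/mol = 0.28017 mol
mol H = 2 × 5.550 g H₂O ÷ 18.015 g/mol = 0.61615 mol
Divide by the smallest (0.28017 mol): C 1.000, H 2.199
Multiplying each by 5 gives whole numbers: C 5.00, H 11.00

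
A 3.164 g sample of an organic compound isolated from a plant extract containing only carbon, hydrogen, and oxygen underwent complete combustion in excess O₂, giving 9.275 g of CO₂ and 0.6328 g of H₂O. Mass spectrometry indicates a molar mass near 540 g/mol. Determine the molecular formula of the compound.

C36H12O6

mol C = 9.275 g CO₂ ÷ 44.009 g/mol = 0.21075 mol
mol H = 2 × 0.6328 g H₂O ÷ 18.015 g/mol = 0.070253 mol
mass O = 3.164 − (2.5313 + 0.070815) = 0.56184 g → mol O = 0.56184 ÷ 15.999 = 0.035117 mol
Divide by the smallest (0.035117 mol): C 6.001, H 2.001, O 1.000
Empirical formula: C6H2O
Empirical-formula mass = 90.08 g/mol; 540 ÷ 90.08 ≈ 6, so the molecular formula is C36H12O6.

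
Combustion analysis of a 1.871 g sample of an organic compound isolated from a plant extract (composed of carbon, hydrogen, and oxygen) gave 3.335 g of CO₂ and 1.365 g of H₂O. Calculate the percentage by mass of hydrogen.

8.16%

mol C = 3.335 g CO₂ ÷ 44.009 g/mol = 0.075780 mol
mol H = 2 × 1.365 g H₂O ÷ 18.015 g/mol = 0.15154 mol
mass O = 1.871 − (0.91019 + 0.15275) = 0.80805 g → mol O = 0.80805 ÷ 15.999 = 0.050507 mol
mass % H = 0.15275 g ÷ 1.871 g × 100%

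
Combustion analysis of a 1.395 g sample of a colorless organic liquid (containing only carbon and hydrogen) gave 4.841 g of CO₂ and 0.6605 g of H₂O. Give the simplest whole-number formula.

C3H2

mol C = 4.841 g CO₂ ÷ 44.009 g/mol = 0.11000 mol
mol H = 2 × 0.6605 g H₂O ÷ 18.015 g/mol = 0.073328 mol
Divide by the smallest (0.073328 mol): C 1.500, H 1.000
Multiplying each by 2 gives whole numbers: C 3.00, H 2.00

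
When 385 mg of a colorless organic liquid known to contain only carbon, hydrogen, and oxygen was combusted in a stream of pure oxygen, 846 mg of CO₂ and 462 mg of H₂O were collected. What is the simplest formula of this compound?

C3H8O

mol C = 0.846 g CO₂ ÷ 44.009 g/mol = 0.01922 mol
mol H = 2 × 0.462 g H₂O ÷ 18.015 g/mol = 0.05129 mol
mass O = 0.385 − (0.2309 + 0.05170) = 0.1024 g → mol O = 0.1024 ÷ 15.999 = 0.006401 mol
Divide by the smallest (0.006401 mol): C 3.003, H 8.013, O 1.000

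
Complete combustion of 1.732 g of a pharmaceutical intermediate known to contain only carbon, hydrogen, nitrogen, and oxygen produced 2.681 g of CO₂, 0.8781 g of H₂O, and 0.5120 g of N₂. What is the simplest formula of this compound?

mol C = 2.681 g CO₂ ÷ 44.009 g/mol = 0.060919 mol
mol H = 2 × 0.8781 g H₂O ÷ 18.015 g/mol = 0.097485 mol
mol N = 2 × 0.5120 g N₂ ÷ 28.014 g/mol = 0.036553 mol
mass O = 1.732 − (0.73170 + 0.098265 + 0.51200) = 0.39003 g → mol O = 0.39003 ÷ 15.999 = 0.024379 mol
Divide by the smallest (0.024379 mol): C 2.499, H 3.999, N 1.499, O 1.000
Multiplying each by 2 gives whole numbers: C 5.00, H 8.00, N 3.00, O 2.00

C5H8N3O2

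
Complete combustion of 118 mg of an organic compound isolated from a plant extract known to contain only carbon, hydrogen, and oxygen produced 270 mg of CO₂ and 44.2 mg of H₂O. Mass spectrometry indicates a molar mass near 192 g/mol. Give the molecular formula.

mol C = 0.270 g CO₂ ÷ 44.009 g/mol = 0.006135 mol
mol H = 2 × 0.0442 g H₂O ÷ 18.015 g/mol = 0.004907 mol
mass O = 0.118 − (0.07369 + 0.004946) = 0.03936 g → mol O = 0.03936 ÷ 15.999 = 0.002460 mol
Divide by the smallest (0.002460 mol): C 2.493, H 1.994, O 1.000
Multiplying each by 2 gives whole numbers: C 4.99, H 3.99, O 2.00
Empirical formula: C5H4O2
Empirical-formula mass = 96.08 g/mol; 192 ÷ 96.08 ≈ 2, so the molecular formula is C10H8O4.

C10H8O4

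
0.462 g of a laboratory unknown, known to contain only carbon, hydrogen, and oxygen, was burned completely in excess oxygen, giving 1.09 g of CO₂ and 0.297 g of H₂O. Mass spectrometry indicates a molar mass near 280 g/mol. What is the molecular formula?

C15H20O5

mol C = 1.09 g CO₂ ÷ 44.009 g/mol = 0.02477 mol
mol H = 2 × 0.297 g H₂O ÷ 18.015 g/mol = 0.03297 mol
mass O = 0.462 − (0.2975 + 0.03324) = 0.1313 g → mol O = 0.1313 ÷ 15.999 = 0.008205 mol
Divide by the smallest (0.008205 mol): C 3.018, H 4.018, O 1.000
Empirical formula: C3H4O
Empirical-formula mass = 56.06 g/mol; 280 ÷ 56.06 ≈ 5, so the molecular formula is C15H20O5.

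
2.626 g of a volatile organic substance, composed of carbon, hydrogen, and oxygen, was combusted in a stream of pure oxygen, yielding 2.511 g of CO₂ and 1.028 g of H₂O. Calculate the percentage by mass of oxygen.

69.52%

mol C = 2.511 g CO₂ ÷ 44.009 g/mol = 0.057057 mol
mol H = 2 × 1.028 g H₂O ÷ 18.015 g/mol = 0.11413 mol
mass O = 2.626 − (0.68531 + 0.11504) = 1.8257 g → mol O = 1.8257 ÷ 15.999 = 0.11411 mol
mass % O = 1.8257 g ÷ 2.626 g × 100%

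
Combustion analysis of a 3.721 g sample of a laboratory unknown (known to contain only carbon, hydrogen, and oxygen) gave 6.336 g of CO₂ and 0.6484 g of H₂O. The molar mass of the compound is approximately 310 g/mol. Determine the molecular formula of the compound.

C12H6O10

mol C = 6.336 g CO₂ ÷ 44.009 g/mol = 0.14397 mol
mol H = 2 × 0.6484 g H₂O ÷ 18.015 g/mol = 0.071984 mol
mass O = 3.721 − (1.7292 + 0.072560) = 1.9192 g → mol O = 1.9192 ÷ 15.999 = 0.11996 mol
Divide by the smallest (0.071984 mol): C 2.000, H 1.000, O 1.666
Multiplying each by 3 gives whole numbers: C 6.00, H 3.00, O 5.00
Empirical formula: C6H3O5
Empirical-formula mass = 155.09 g/mol; 310 ÷ 155.09 ≈ 2, so the molecular formula is C12H6O10.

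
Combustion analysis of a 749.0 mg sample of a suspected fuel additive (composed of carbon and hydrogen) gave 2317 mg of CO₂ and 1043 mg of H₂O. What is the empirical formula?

C5H11

mol C = 2.317 g CO₂ ÷ 44.009 g/mol = 0.052648 mol
mol H = 2 × 1.043 g H₂O ÷ 18.015 g/mol = 0.11579 mol
Divide by the smallest (0.052648 mol): C 1.000, H 2.199
Multiplying each by 5 gives whole numbers: C 5.00, H 11.00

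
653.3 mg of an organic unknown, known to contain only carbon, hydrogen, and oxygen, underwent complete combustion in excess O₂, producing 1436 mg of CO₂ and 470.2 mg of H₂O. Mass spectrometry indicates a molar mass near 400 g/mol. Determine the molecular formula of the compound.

C20H32O8

mol C = 1.436 g CO₂ ÷ 44.009 g/mol = 0.032630 mol
mol H = 2 × 0.4702 g H₂O ÷ 18.015 g/mol = 0.052201 mol
mass O = 0.6533 − (0.39192 + 0.052619) = 0.20877 g → mol O = 0.20877 ÷ 15.999 = 0.013049 mol
Divide by the smallest (0.013049 mol): C 2.501, H 4.000, O 1.000
Multiplying each by 2 gives whole numbers: C 5.00, H 8.00, O 2.00
Empirical formula: C5H8O2
Empirical-formula mass = 100.12 g/mol; 400 ÷ 100.12 ≈ 4, so the molecular formula is C20H32O8.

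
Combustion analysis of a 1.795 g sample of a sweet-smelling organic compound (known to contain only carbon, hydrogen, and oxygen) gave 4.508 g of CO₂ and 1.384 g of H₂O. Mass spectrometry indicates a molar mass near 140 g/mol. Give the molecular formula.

mol C = 4.508 g CO₂ ÷ 44.009 g/mol = 0.10243 mol
mol H = 2 × 1.384 g H₂O ÷ 18.015 g/mol = 0.15365 mol
mass O = 1.795 − (1.2303 + 0.15488) = 0.40979 g → mol O = 0.40979 ÷ 15.999 = 0.025614 mol
Divide by the smallest (0.025614 mol): C 3.999, H 5.999, O 1.000
Empirical formula: C4H6O
Empirical-formula mass = 70.09 g/mol; 140 ÷ 70.09 ≈ 2, so the molecular formula is C8H12O2.

C8H12O2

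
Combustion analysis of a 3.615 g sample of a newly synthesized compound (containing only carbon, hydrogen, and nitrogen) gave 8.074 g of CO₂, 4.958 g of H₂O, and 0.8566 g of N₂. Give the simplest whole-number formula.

C3H9N

mol C = 8.074 g CO₂ ÷ 44.009 g/mol = 0.18346 mol
mol H = 2 × 4.958 g H₂O ÷ 18.015 g/mol = 0.55043 mol
mol N = 2 × 0.8566 g N₂ ÷ 28.014 g/mol = 0.061155 mol
Divide by the smallest (0.061155 mol): C 3.000, H 9.001, N 1.000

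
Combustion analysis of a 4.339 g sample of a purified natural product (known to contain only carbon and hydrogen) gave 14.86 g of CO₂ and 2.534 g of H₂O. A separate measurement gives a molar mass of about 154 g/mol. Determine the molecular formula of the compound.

C12H10

mol C = 14.86 g CO₂ ÷ 44.009 g/mol = 0.33766 mol
mol H = 2 × 2.534 g H₂O ÷ 18.015 g/mol = 0.28132 mol
Divide by the smallest (0.28132 mol): C 1.200, H 1.000
Multiplying each by 5 gives whole numbers: C 6.00, H 5.00
Empirical formula: C6H5
Empirical-formula mass = 77.11 g/mol; 154 ÷ 77.11 ≈ 2, so the molecular formula is C12H10.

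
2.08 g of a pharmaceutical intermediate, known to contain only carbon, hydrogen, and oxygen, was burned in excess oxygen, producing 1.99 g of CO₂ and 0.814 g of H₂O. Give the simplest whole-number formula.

mol C = 1.99 g CO₂ ÷ 44.009 g/mol = 0.04522 mol
mol H = 2 × 0.814 g H₂O ÷ 18.015 g/mol = 0.09037 mol
mass O = 2.08 − (0.5431 + 0.09109) = 1.446 g → mol O = 1.446 ÷ 15.999 = 0.09037 mol
Divide by the smallest (0.04522 mol): C 1.000, H 1.999, O 1.998

CH2O2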